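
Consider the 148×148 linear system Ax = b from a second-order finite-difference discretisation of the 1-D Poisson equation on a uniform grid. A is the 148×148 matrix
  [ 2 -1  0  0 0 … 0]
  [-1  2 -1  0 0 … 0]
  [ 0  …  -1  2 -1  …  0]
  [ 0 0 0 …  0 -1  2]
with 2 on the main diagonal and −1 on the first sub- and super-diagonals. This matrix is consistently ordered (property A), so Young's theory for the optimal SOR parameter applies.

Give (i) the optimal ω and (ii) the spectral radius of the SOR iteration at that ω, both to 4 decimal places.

ω* = 1.9587, ρ_SOR = 0.9587

½·tridiag(1,0,1) at n=148: λ_k = cos(kπ/149); max |λ| at k=1 ⇒ ρ_J = cos(π/149) ≈ 0.9998.
1 − cos²(π/149) = sin²(π/149) ⇒ √(1−ρ_J²) = sin(π/149) = 0.02108.
ω* = 2 / (1 + 0.02108) = 2 / 1.02108 ≈ 1.9587.
and ρ(B_{ω*}) = 1.9587 − 1 = 0.9587.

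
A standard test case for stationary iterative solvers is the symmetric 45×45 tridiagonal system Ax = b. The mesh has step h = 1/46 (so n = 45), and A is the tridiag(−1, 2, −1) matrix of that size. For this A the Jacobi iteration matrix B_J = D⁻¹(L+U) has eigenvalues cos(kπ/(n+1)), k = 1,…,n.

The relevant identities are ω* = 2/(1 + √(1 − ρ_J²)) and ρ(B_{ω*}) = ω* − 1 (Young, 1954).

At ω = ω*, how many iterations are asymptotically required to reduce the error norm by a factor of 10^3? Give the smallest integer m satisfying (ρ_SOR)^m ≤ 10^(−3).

[ρ_J] n=45: ρ(B_J) = cos(π/(n+1)) = cos(π/46) = 0.9976688.
√(1 − cos²(π/46)) = sin(π/46) ≈ 0.0682424.
Young: ω* = 2/(1+√(1−ρ_J²)) = 2/(1+0.0682424) = 2/1.0682424 = 1.8722342.
ρ(B_{ω*}) = ω*−1 = 0.8722342
For 3 digits: m = 3·ln10 / (−ln 0.8722342) = 6.90776/0.136697 = 50.533; round up → m = 51.

m = 51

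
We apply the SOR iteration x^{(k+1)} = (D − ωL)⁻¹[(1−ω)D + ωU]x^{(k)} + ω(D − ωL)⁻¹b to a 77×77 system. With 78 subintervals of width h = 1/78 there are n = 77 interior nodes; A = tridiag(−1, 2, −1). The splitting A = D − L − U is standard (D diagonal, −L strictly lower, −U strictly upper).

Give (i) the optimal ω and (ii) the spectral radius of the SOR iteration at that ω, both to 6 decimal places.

ω* = 1.922585, ρ_SOR = 0.922585

spectrum of D⁻¹(L+U) = {cos(kπ/78) : 1≤k≤77}; ρ_J = cos(π/78) = 0.999189.
√(1 − cos²(π/78)) = sin(π/78) ≈ 0.0402659.
ω* = 2 / (1 + 0.0402659) = 2 / 1.0402659 ≈ 1.922585.
At ω = 1.922585 every |λ(B_ω)| = ω−1, so ρ_SOR = 0.922585.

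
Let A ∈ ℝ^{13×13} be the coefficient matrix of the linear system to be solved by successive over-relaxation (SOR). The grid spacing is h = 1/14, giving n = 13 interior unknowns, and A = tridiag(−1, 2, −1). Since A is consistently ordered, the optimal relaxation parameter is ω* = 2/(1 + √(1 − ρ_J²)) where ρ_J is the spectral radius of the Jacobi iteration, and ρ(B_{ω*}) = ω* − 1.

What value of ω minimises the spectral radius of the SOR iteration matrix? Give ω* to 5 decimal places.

ω* = 1.63596

spectrum of D⁻¹(L+U) = {cos(kπ/14) : 1≤k≤13}; ρ_J = cos(π/14) = 0.97493.
1 − cos²(π/14) = sin²(π/14) ⇒ √(1−ρ_J²) = sin(π/14) = 0.222521.
So ω* = 2/1.222521 = 1.63596 (Young).
ρ_SOR = ω* − 1 = 1.63596 − 1 = 0.63596.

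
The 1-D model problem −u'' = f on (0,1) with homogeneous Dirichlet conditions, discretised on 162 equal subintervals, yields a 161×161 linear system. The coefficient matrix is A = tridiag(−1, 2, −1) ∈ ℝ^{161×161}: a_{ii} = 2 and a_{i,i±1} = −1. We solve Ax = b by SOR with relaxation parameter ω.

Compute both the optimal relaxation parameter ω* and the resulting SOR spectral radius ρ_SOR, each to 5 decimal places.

ρ_J = max_k |cos(kπ/162)| = cos(π/162) = 0.99981
root = sin(π/162) = 0.019391  (since 1−cos² = sin²).
[ω*] 2 ÷ (1 + 0.019391) = 2 ÷ 1.019391 = 1.96196.
[ρ_SOR] ω* − 1 = 0.96196.

ω* = 1.96196, ρ_SOR = 0.96196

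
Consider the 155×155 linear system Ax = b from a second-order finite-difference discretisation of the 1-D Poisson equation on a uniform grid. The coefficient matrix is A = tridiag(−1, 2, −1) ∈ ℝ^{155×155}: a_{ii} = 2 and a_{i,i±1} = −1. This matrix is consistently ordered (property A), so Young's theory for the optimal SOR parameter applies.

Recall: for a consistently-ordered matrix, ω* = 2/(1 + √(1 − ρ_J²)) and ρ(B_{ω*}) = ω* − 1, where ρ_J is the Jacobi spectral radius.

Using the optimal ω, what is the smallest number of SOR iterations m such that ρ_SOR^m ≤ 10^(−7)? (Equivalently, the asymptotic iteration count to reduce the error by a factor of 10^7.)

½·tridiag(1,0,1) at n=155: λ_k = cos(kπ/156); max |λ| at k=1 ⇒ ρ_J = cos(π/156) ≈ 0.9997972.
√(1−ρ_J²) = |sin(π/156)| = 0.0201371
[ω*] 2 ÷ (1 + 0.0201371) = 2 ÷ 1.0201371 = 1.9605208.
ρ(B_{ω*}) = ω*−1 = 0.9605208
Need (0.9605208)^m ≤ 10^(−7): m ≥ 7·ln10/|ln 0.9605208| = 16.1181/0.0402796 = 400.155 ⇒ m = 401.

m = 401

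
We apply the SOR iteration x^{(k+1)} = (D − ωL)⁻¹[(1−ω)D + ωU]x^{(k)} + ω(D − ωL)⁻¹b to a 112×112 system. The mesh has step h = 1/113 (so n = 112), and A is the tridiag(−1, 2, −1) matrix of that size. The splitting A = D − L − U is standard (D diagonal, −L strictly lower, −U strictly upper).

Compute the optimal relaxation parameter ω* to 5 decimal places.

ρ_J = max_k |cos(kπ/113)| = cos(π/113) = 0.99961
1 − cos²(π/113) = sin²(π/113) ⇒ √(1−ρ_J²) = sin(π/113) = 0.027798.
ω* = 2 / (1 + 0.027798) = 2 / 1.027798 ≈ 1.94591.
At ω = 1.94591 every |λ(B_ω)| = ω−1, so ρ_SOR = 0.94591.

ω* = 1.94591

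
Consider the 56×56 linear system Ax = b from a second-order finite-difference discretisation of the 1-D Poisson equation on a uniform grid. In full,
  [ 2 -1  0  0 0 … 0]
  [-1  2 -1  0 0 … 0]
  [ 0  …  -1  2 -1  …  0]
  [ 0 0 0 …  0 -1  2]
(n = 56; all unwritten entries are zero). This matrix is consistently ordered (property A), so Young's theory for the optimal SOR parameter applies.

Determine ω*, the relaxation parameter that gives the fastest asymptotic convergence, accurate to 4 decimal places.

n=56: λ(B_J) = 1 − λ(A)/2 = cos(kπ/57); k=1 gives ρ_J = 0.9985.
1 − cos²(π/57) = sin²(π/57) ⇒ √(1−ρ_J²) = sin(π/57) = 0.05509.
Young: ω* = 2/(1+√(1−ρ_J²)) = 2/(1+0.05509) = 2/1.05509 = 1.8956.
and ρ(B_{ω*}) = 1.8956 − 1 = 0.8956.

ω* = 1.8956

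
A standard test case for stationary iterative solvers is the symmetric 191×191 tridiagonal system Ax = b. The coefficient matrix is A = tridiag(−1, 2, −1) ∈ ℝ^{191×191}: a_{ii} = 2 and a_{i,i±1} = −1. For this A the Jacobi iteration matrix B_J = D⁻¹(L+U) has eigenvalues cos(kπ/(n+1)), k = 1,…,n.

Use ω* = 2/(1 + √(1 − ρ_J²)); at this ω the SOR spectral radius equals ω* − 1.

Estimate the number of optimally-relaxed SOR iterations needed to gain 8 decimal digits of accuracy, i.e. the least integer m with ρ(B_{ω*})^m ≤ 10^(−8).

ρ_J = max_k |cos(kπ/192)| = cos(π/192) = 0.9998661
1 − cos²(π/192) = sin²(π/192) ⇒ √(1−ρ_J²) = sin(π/192) = 0.0163617.
ω* = 2/(1+0.0163617) = 1.9678034
and ρ(B_{ω*}) = 1.9678034 − 1 = 0.9678034.
For 8 digits: m = 8·ln10 / (−ln 0.9678034) = 18.4207/0.0327263 = 562.871; round up → m = 563.

m = 563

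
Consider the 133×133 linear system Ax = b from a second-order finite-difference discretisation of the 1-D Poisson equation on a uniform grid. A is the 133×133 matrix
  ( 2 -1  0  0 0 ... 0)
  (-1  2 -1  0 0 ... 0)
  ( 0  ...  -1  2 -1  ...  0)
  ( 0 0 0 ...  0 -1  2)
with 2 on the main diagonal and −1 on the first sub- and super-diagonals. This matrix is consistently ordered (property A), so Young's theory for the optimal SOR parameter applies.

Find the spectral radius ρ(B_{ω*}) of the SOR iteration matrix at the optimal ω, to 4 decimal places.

ρ_SOR = 0.9542

[ρ_J] n=133: ρ(B_J) = cos(π/(n+1)) = cos(π/134) = 0.9997.
root = sin(π/134) = 0.02344  (since 1−cos² = sin²).
ω* = 2/(1 + 0.02344) = 2/1.02344 = 1.9542.
Hence ρ(B_{ω*}) = 1.9542 − 1 = 0.9542.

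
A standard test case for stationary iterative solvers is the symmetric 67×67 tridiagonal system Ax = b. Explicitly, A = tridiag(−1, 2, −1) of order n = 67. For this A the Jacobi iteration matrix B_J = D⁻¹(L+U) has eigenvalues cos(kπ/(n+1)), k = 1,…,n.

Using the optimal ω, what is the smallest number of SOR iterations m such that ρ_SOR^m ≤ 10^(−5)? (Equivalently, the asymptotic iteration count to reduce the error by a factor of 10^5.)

m = 125

ρ_J = max_k |cos(kπ/68)| = cos(π/68) = 0.9989330
root = sin(π/68) = 0.0461835  (since 1−cos² = sin²).
[ω*] 2 ÷ (1 + 0.0461835) = 2 ÷ 1.0461835 = 1.9117105.
ρ(B_{ω*}) = ω*−1 = 0.9117105
ρ_SOR^m ≤ 10^(−5) ⇔ m ≥ 5·ln10/(−ln 0.9117105) = 11.5129/0.0924328 = 124.554; m = ⌈124.554⌉ = 125.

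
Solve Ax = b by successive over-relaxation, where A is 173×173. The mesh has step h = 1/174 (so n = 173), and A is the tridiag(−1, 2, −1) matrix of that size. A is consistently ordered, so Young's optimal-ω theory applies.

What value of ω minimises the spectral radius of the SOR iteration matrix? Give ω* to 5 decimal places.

ω* = 1.96453

½·tridiag(1,0,1) at n=173: λ_k = cos(kπ/174); max |λ| at k=1 ⇒ ρ_J = cos(π/174) ≈ 0.99984.
1 − cos²(π/174) = sin²(π/174) ⇒ √(1−ρ_J²) = sin(π/174) = 0.018054.
So ω* = 2/1.018054 = 1.96453 (Young).
ρ(B_{ω*}) = ω*−1 = 0.96453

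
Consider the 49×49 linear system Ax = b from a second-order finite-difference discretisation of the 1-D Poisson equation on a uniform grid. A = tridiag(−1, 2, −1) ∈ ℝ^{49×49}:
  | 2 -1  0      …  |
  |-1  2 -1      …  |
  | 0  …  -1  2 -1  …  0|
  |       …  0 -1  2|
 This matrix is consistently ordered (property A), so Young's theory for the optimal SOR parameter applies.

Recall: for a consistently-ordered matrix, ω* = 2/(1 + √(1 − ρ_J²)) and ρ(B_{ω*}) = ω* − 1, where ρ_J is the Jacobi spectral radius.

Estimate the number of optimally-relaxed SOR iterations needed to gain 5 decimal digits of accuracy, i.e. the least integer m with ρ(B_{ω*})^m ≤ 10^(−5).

½·tridiag(1,0,1) at n=49: λ_k = cos(kπ/50); max |λ| at k=1 ⇒ ρ_J = cos(π/50) ≈ 0.9980267.
√(1−ρ_J²) simplifies to sin(π/50) = 0.0627905.
ω* = 2 / (1 + 0.0627905) = 2 / 1.0627905 ≈ 1.8818384.
Hence ρ(B_{ω*}) = 1.8818384 − 1 = 0.8818384.
5·ln10 = 11.5129; −ln(0.8818384) = 0.125746; m = ⌈11.5129/0.125746⌉ = ⌈91.557⌉ = 92.

m = 92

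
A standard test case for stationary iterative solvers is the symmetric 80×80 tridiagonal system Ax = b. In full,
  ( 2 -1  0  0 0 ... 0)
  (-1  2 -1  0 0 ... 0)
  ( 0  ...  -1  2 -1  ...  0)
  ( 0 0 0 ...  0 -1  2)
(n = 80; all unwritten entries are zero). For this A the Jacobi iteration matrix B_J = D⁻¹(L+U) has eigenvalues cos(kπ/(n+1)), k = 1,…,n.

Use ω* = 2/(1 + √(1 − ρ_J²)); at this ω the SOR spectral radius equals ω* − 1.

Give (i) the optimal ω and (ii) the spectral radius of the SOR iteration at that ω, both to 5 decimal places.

With n=80, ρ(Jacobi) = cos(π/81) = 0.99925.
√(1−ρ_J²) = |sin(π/81)| = 0.038775
So ω* = 2/1.038775 = 1.92534 (Young).
ρ_SOR = ω* − 1 = 1.92534 − 1 = 0.92534.

ω* = 1.92534, ρ_SOR = 0.92534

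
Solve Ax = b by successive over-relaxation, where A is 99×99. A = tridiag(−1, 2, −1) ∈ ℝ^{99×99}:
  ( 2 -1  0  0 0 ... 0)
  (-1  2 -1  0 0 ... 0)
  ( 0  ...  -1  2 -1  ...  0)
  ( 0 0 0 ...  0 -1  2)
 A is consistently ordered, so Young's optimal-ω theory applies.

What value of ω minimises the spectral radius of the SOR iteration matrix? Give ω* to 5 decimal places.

ω* = 1.93909

½·tridiag(1,0,1) at n=99: λ_k = cos(kπ/100); max |λ| at k=1 ⇒ ρ_J = cos(π/100) ≈ 0.99951.
1 − cos²(π/100) = sin²(π/100) ⇒ √(1−ρ_J²) = sin(π/100) = 0.031411.
ω* = 2/(1 + 0.031411) = 2/1.031411 = 1.93909.
At ω = 1.93909 every |λ(B_ω)| = ω−1, so ρ_SOR = 0.93909.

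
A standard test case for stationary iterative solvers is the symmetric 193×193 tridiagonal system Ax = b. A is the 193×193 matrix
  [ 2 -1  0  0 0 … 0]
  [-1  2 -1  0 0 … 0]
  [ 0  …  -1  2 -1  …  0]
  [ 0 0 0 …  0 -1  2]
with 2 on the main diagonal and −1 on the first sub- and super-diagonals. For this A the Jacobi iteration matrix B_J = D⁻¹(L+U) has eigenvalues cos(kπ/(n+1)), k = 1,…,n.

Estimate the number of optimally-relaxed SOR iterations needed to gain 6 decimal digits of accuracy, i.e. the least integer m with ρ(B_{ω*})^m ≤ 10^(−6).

m = 427

spectrum of D⁻¹(L+U) = {cos(kπ/194) : 1≤k≤193}; ρ_J = cos(π/194) = 0.9998689.
root = sin(π/194) = 0.0161931  (since 1−cos² = sin²).
[ω*] 2 ÷ (1 + 0.0161931) = 2 ÷ 1.0161931 = 1.9681299.
ρ_SOR = ω* − 1 ≈ 0.9681299.
(0.9681299)^m ≤ 10^{−6}  ⇒  m·ln(0.9681299) ≤ −6·ln10  ⇒  m ≥ 426.549  ⇒  m = 427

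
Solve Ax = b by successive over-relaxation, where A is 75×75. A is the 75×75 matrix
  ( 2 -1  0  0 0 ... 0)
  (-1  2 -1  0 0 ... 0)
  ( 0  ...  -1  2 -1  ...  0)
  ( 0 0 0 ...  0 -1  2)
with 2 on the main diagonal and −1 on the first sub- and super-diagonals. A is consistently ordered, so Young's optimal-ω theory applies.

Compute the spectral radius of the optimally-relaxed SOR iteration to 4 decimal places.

ρ_SOR = 0.9206

B_J for the 75×75 system has eigenvalues cos(kπ/76); ρ_J = cos(π/76) = 0.9991.
1 − cos²(π/76) = sin²(π/76) ⇒ √(1−ρ_J²) = sin(π/76) = 0.04132.
Then 2/(1+√(1−ρ_J²)) = 2/(1+0.04132); ω* = 2/1.04132 = 1.9206.
ρ_SOR = ω* − 1 ≈ 0.9206.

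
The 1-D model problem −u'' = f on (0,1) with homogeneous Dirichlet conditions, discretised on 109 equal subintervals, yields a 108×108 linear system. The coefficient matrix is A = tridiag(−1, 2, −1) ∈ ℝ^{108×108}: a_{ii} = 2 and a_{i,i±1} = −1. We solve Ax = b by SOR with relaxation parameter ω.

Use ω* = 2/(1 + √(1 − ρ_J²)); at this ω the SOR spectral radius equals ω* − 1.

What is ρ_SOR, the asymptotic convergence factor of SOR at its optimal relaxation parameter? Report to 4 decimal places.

With n=108, ρ(Jacobi) = cos(π/109) = 0.9996.
√(1−ρ_J²) = |sin(π/109)| = 0.02882
ω* = 2/(1+0.02882) = 1.9440
ρ(B_{ω*}) = ω*−1 = 0.9440

ρ_SOR = 0.9440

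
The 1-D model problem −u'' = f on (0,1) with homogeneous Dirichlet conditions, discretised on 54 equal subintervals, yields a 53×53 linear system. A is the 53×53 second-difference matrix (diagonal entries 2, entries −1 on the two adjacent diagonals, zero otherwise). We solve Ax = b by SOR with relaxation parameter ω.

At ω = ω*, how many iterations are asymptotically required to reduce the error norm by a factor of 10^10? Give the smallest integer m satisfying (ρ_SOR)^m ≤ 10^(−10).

m = 198

spectrum of D⁻¹(L+U) = {cos(kπ/54) : 1≤k≤53}; ρ_J = cos(π/54) = 0.9983082.
root = sin(π/54) = 0.0581448  (since 1−cos² = sin²).
ω* = 2/(1+0.0581448) = 1.8901005
[ρ_SOR] ω* − 1 = 0.8901005.
m ≥ 10·ln10 / (−ln 0.8901005) = 197.781; smallest integer m = 198.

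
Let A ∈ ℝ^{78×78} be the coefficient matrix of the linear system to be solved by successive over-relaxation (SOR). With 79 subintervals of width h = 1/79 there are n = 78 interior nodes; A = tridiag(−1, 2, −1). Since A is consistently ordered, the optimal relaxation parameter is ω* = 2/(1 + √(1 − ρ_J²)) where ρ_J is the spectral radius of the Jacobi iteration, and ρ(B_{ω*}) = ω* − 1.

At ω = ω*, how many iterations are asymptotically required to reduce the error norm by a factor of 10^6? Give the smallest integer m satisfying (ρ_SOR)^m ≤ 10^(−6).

m = 174

½·tridiag(1,0,1) at n=78: λ_k = cos(kπ/79); max |λ| at k=1 ⇒ ρ_J = cos(π/79) ≈ 0.9992094.
√(1−ρ_J²) = |sin(π/79)| = 0.0397565
ω* = 2 / (1 + 0.0397565) = 2 / 1.0397565 ≈ 1.9235273.
ρ_SOR = ω* − 1 ≈ 0.9235273.
For 6 digits: m = 6·ln10 / (−ln 0.9235273) = 13.8155/0.0795549 = 173.660; round up → m = 174.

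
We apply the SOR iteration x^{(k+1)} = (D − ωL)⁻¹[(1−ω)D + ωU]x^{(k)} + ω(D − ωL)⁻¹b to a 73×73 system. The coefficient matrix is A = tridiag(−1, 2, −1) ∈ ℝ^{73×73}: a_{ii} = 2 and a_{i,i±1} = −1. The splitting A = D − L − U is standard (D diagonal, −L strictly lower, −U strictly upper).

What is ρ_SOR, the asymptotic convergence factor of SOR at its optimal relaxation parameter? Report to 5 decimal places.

B_J for the 73×73 system has eigenvalues cos(kπ/74); ρ_J = cos(π/74) = 0.99910.
1 − cos²(π/74) = sin²(π/74) ⇒ √(1−ρ_J²) = sin(π/74) = 0.042441.
ω* = 2 / (1 + 0.042441) = 2 / 1.042441 ≈ 1.91857.
At ω = 1.91857 every |λ(B_ω)| = ω−1, so ρ_SOR = 0.91857.

ρ_SOR = 0.91857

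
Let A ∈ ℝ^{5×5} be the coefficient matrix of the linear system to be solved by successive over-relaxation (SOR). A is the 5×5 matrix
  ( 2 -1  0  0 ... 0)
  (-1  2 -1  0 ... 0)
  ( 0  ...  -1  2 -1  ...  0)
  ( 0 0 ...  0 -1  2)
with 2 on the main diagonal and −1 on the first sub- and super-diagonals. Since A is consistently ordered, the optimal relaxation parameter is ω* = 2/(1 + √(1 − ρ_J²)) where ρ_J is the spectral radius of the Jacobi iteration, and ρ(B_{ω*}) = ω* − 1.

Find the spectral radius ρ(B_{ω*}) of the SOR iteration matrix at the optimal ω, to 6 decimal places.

spectrum of D⁻¹(L+U) = {cos(kπ/6) : 1≤k≤5}; ρ_J = cos(π/6) = 0.866025.
√(1 − cos²(π/6)) = sin(π/6) ≈ 0.5000000.
ω* = 2/(1 + 0.5000000) = 2/1.5000000 = 1.333333.
ρ_SOR = ω* − 1 = 1.333333 − 1 = 0.333333.

ρ_SOR = 0.333333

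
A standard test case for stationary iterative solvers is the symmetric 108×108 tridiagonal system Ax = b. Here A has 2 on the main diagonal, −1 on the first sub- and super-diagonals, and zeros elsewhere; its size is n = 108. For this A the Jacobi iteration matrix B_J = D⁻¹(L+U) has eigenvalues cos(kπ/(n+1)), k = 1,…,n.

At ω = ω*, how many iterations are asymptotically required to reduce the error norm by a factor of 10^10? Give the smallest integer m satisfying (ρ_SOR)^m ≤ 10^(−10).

B_J for the 108×108 system has eigenvalues cos(kπ/109); ρ_J = cos(π/109) = 0.9995847.
√(1−ρ_J²) = |sin(π/109)| = 0.0288180
ω* = 2/(1+0.0288180) = 1.9439784
ρ_SOR = ω* − 1 = 1.9439784 − 1 = 0.9439784.
Need (0.9439784)^m ≤ 10^(−10): m ≥ 10·ln10/|ln 0.9439784| = 23.0259/0.057652 = 399.395 ⇒ m = 400.

m = 400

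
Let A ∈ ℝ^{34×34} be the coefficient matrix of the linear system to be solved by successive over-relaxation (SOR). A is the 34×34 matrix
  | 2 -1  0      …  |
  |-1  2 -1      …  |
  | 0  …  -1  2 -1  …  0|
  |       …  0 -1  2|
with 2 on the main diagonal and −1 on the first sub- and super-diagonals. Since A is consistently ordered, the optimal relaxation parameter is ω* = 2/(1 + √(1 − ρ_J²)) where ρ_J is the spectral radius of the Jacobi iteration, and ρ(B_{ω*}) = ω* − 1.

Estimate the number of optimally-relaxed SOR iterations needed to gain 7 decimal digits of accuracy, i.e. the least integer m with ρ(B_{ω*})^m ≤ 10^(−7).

m = 90

With n=34, ρ(Jacobi) = cos(π/35) = 0.9959743.
√(1 − cos²(π/35)) = sin(π/35) ≈ 0.0896393.
ω* = 2/(1 + 0.0896393) = 2/1.0896393 = 1.8354698.
ρ_SOR = ω* − 1 = 1.8354698 − 1 = 0.8354698.
7·ln10 = 16.1181; −ln(0.8354698) = 0.179761; m = ⌈16.1181/0.179761⌉ = ⌈89.664⌉ = 90.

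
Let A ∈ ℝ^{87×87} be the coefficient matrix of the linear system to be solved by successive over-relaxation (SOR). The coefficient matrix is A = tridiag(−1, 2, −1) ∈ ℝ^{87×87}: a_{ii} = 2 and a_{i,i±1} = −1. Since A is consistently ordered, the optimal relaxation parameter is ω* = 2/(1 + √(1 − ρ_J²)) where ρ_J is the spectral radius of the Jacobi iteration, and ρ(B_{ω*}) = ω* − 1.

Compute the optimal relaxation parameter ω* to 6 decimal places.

spectrum of D⁻¹(L+U) = {cos(kπ/88) : 1≤k≤87}; ρ_J = cos(π/88) = 0.999363.
root = sin(π/88) = 0.0356923  (since 1−cos² = sin²).
[ω*] 2 ÷ (1 + 0.0356923) = 2 ÷ 1.0356923 = 1.931075.
ρ_SOR = ω* − 1 = 1.931075 − 1 = 0.931075.

ω* = 1.931075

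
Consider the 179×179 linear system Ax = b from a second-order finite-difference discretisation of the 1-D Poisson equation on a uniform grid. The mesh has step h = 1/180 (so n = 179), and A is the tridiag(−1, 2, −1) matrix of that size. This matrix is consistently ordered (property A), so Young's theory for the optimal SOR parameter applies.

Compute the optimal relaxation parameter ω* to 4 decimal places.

n=179: λ(B_J) = 1 − λ(A)/2 = cos(kπ/180); k=1 gives ρ_J = 0.9998.
√(1−ρ_J²) = |sin(π/180)| = 0.01745
ω* = 2/(1 + 0.01745) = 2/1.01745 = 1.9657.
At ω = 1.9657 every |λ(B_ω)| = ω−1, so ρ_SOR = 0.9657.

ω* = 1.9657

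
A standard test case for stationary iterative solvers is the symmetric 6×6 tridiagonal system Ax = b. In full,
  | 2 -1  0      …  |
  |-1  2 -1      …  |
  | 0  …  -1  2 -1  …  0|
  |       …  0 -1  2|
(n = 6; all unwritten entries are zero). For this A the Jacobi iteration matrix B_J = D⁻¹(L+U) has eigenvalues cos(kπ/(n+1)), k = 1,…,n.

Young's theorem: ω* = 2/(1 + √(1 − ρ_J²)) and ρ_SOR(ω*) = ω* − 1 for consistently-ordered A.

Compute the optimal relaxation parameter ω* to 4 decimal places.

[ρ_J] n=6: ρ(B_J) = cos(π/(n+1)) = cos(π/7) = 0.9010.
root = sin(π/7) = 0.43388  (since 1−cos² = sin²).
ω* = 2 / (1 + 0.43388) = 2 / 1.43388 ≈ 1.3948.
[ρ_SOR] ω* − 1 = 0.3948.

ω* = 1.3948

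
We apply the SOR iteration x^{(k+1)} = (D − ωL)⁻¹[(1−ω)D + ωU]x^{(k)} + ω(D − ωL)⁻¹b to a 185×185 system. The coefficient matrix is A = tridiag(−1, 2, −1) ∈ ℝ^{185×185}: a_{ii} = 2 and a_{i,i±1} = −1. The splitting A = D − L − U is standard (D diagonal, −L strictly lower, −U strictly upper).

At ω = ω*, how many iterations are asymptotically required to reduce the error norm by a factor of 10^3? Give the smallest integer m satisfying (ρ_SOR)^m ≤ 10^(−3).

ρ_J = max_k |cos(kπ/186)| = cos(π/186) = 0.9998574
√(1−ρ_J²) = |sin(π/186)| = 0.0168895
Young: ω* = 2/(1+√(1−ρ_J²)) = 2/(1+0.0168895) = 2/1.0168895 = 1.9667820.
and ρ(B_{ω*}) = 1.9667820 − 1 = 0.9667820.
(0.9667820)^m ≤ 10^{−3}  ⇒  m·ln(0.9667820) ≤ −3·ln10  ⇒  m ≥ 204.479  ⇒  m = 205

m = 205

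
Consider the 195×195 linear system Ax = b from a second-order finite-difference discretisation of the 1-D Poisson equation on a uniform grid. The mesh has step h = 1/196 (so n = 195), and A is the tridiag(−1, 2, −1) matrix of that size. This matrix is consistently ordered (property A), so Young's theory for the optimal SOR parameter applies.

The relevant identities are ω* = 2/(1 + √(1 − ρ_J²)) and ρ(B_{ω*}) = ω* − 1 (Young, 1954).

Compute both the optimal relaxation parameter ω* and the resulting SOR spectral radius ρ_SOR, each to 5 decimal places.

ω* = 1.96845, ρ_SOR = 0.96845

B_J for the 195×195 system has eigenvalues cos(kπ/196); ρ_J = cos(π/196) = 0.99987.
√(1 − cos²(π/196)) = sin(π/196) ≈ 0.016028.
Then 2/(1+√(1−ρ_J²)) = 2/(1+0.016028); ω* = 2/1.016028 = 1.96845.
ρ_SOR = ω* − 1 ≈ 0.96845.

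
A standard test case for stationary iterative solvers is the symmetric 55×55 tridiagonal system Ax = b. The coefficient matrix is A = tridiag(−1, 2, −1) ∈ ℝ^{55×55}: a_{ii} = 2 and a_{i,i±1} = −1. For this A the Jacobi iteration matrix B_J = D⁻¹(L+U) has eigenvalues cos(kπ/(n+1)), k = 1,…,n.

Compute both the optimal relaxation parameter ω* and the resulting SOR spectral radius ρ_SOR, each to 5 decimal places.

½·tridiag(1,0,1) at n=55: λ_k = cos(kπ/56); max |λ| at k=1 ⇒ ρ_J = cos(π/56) ≈ 0.99843.
√(1−ρ_J²) simplifies to sin(π/56) = 0.056070.
Young: ω* = 2/(1+√(1−ρ_J²)) = 2/(1+0.056070) = 2/1.056070 = 1.89381.
At ω = 1.89381 every |λ(B_ω)| = ω−1, so ρ_SOR = 0.89381.

ω* = 1.89381, ρ_SOR = 0.89381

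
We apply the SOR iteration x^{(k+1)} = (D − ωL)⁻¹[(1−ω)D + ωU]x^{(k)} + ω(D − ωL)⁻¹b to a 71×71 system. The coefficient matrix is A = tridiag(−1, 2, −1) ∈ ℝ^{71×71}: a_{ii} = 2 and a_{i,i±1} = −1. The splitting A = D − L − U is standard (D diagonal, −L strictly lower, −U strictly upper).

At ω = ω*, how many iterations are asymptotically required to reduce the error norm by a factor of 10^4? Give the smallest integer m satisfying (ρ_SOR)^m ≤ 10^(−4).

spectrum of D⁻¹(L+U) = {cos(kπ/72) : 1≤k≤71}; ρ_J = cos(π/72) = 0.9990482.
√(1−ρ_J²) simplifies to sin(π/72) = 0.0436194.
Then 2/(1+√(1−ρ_J²)) = 2/(1+0.0436194); ω* = 2/1.0436194 = 1.9164075.
ρ_SOR = ω* − 1 = 1.9164075 − 1 = 0.9164075.
ρ_SOR^m ≤ 10^(−4) ⇔ m ≥ 4·ln10/(−ln 0.9164075) = 9.21034/0.0872941 = 105.509; m = ⌈105.509⌉ = 106.

m = 106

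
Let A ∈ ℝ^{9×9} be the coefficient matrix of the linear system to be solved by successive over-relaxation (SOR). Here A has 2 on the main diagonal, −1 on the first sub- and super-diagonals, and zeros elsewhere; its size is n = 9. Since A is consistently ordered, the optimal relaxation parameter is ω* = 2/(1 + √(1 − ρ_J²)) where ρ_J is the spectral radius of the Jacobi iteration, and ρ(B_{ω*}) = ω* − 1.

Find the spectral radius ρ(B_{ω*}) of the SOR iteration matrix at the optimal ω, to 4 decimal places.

½·tridiag(1,0,1) at n=9: λ_k = cos(kπ/10); max |λ| at k=1 ⇒ ρ_J = cos(π/10) ≈ 0.9511.
root = sin(π/10) = 0.30902  (since 1−cos² = sin²).
Young: ω* = 2/(1+√(1−ρ_J²)) = 2/(1+0.30902) = 2/1.30902 = 1.5279.
ρ(B_{ω*}) = ω*−1 = 0.5279

ρ_SOR = 0.5279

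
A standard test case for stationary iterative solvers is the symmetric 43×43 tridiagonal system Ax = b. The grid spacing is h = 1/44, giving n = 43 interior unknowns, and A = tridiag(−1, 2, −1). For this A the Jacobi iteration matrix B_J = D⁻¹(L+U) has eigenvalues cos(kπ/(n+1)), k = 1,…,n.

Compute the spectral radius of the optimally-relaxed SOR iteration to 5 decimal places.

ρ_SOR = 0.86682

[ρ_J] n=43: ρ(B_J) = cos(π/(n+1)) = cos(π/44) = 0.99745.
√(1 − cos²(π/44)) = sin(π/44) ≈ 0.071339.
Young: ω* = 2/(1+√(1−ρ_J²)) = 2/(1+0.071339) = 2/1.071339 = 1.86682.
and ρ(B_{ω*}) = 1.86682 − 1 = 0.86682.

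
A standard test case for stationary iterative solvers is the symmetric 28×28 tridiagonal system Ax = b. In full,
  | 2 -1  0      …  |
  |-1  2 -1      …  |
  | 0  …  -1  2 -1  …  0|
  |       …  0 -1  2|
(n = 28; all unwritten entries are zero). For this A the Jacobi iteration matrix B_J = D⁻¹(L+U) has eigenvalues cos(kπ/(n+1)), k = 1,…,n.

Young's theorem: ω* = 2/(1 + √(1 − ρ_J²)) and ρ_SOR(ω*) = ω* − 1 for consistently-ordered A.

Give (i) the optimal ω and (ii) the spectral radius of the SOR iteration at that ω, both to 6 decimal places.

ω* = 1.804860, ρ_SOR = 0.804860

spectrum of D⁻¹(L+U) = {cos(kπ/29) : 1≤k≤28}; ρ_J = cos(π/29) = 0.994138.
√(1−ρ_J²) = |sin(π/29)| = 0.1081190
ω* = 2/(1+0.1081190) = 1.804860
At ω = 1.804860 every |λ(B_ω)| = ω−1, so ρ_SOR = 0.804860.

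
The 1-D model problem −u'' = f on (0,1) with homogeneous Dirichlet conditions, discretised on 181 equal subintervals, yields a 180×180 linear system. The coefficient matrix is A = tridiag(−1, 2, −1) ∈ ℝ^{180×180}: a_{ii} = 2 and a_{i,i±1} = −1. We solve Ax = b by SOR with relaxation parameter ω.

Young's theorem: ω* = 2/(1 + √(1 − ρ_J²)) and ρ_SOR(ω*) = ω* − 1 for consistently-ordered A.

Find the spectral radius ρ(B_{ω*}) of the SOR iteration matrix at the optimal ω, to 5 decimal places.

[ρ_J] n=180: ρ(B_J) = cos(π/(n+1)) = cos(π/181) = 0.99985.
√(1−ρ_J²) = |sin(π/181)| = 0.017356
ω* = 2 / (1 + 0.017356) = 2 / 1.017356 ≈ 1.96588.
ρ_SOR = ω* − 1 = 1.96588 − 1 = 0.96588.

ρ_SOR = 0.96588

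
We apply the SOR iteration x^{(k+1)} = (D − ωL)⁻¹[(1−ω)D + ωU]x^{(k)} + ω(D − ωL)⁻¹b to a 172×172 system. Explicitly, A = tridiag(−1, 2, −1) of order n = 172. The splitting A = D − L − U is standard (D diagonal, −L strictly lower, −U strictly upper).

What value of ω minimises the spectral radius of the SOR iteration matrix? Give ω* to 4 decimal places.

n=172: λ(B_J) = 1 − λ(A)/2 = cos(kπ/173); k=1 gives ρ_J = 0.9998.
√(1−ρ_J²) simplifies to sin(π/173) = 0.01816.
[ω*] 2 ÷ (1 + 0.01816) = 2 ÷ 1.01816 = 1.9643.
ρ(B_{ω*}) = ω*−1 = 0.9643

ω* = 1.9643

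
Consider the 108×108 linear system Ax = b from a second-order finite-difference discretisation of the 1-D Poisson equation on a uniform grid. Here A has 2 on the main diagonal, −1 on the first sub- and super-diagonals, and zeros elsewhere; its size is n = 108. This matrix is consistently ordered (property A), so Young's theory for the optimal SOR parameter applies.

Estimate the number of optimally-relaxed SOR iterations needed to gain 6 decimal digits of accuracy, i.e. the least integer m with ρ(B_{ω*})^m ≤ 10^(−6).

m = 240

ρ_J = max_k |cos(kπ/109)| = cos(π/109) = 0.9995847
√(1 − cos²(π/109)) = sin(π/109) ≈ 0.0288180.
Then 2/(1+√(1−ρ_J²)) = 2/(1+0.0288180); ω* = 2/1.0288180 = 1.9439784.
ρ(B_{ω*}) = ω*−1 = 0.9439784
(0.9439784)^m ≤ 10^{−6}  ⇒  m·ln(0.9439784) ≤ −6·ln10  ⇒  m ≥ 239.636  ⇒  m = 240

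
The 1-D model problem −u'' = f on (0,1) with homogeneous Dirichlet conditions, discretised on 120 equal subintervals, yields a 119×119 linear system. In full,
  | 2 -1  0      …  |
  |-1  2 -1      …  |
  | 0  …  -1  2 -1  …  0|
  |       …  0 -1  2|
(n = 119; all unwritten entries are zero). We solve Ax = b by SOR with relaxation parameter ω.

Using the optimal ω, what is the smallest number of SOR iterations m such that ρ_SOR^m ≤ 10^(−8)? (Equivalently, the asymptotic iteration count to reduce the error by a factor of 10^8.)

m = 352

n=119: λ(B_J) = 1 − λ(A)/2 = cos(kπ/120); k=1 gives ρ_J = 0.9996573.
√(1−ρ_J²) = |sin(π/120)| = 0.0261769
Young: ω* = 2/(1+√(1−ρ_J²)) = 2/(1+0.0261769) = 2/1.0261769 = 1.9489817.
ρ_SOR = ω* − 1 = 1.9489817 − 1 = 0.9489817.
Need (0.9489817)^m ≤ 10^(−8): m ≥ 8·ln10/|ln 0.9489817| = 18.4207/0.0523658 = 351.770 ⇒ m = 352.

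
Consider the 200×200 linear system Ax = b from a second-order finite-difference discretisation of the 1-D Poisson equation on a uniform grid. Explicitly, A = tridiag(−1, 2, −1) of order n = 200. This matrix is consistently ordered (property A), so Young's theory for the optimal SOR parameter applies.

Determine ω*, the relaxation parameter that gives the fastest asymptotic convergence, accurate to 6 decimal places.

[ρ_J] n=200: ρ(B_J) = cos(π/(n+1)) = cos(π/201) = 0.999878.
√(1−ρ_J²) = |sin(π/201)| = 0.0156292
Then 2/(1+√(1−ρ_J²)) = 2/(1+0.0156292); ω* = 2/1.0156292 = 1.969223.
[ρ_SOR] ω* − 1 = 0.969223.

ω* = 1.969223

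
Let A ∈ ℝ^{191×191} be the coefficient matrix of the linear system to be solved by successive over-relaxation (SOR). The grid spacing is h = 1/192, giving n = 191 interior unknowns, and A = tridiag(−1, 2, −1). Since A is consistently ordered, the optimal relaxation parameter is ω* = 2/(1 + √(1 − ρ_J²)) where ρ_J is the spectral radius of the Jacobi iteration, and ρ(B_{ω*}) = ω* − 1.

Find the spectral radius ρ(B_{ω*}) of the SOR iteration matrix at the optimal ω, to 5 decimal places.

ρ_SOR = 0.96780

B_J for the 191×191 system has eigenvalues cos(kπ/192); ρ_J = cos(π/192) = 0.99987.
1 − cos²(π/192) = sin²(π/192) ⇒ √(1−ρ_J²) = sin(π/192) = 0.016362.
Young: ω* = 2/(1+√(1−ρ_J²)) = 2/(1+0.016362) = 2/1.016362 = 1.96780.
ρ(B_{ω*}) = ω*−1 = 0.96780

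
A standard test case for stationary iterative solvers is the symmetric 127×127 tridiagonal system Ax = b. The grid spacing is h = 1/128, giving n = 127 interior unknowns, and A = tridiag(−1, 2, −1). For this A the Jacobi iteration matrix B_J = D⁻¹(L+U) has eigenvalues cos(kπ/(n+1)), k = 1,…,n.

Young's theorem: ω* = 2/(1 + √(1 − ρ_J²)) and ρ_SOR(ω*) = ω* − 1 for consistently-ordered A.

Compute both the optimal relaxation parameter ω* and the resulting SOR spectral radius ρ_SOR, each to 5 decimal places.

ρ_J = max_k |cos(kπ/128)| = cos(π/128) = 0.99970
1 − cos²(π/128) = sin²(π/128) ⇒ √(1−ρ_J²) = sin(π/128) = 0.024541.
Then 2/(1+√(1−ρ_J²)) = 2/(1+0.024541); ω* = 2/1.024541 = 1.95209.
ρ(B_{ω*}) = ω*−1 = 0.95209

ω* = 1.95209, ρ_SOR = 0.95209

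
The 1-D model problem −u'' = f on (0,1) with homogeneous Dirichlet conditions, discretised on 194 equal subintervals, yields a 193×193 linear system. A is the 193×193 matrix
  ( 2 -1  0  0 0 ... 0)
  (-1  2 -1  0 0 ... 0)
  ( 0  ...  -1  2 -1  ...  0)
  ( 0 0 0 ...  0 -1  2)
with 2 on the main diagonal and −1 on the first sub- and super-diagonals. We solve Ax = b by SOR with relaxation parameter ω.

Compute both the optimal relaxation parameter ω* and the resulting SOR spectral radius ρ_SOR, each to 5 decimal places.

spectrum of D⁻¹(L+U) = {cos(kπ/194) : 1≤k≤193}; ρ_J = cos(π/194) = 0.99987.
√(1 − cos²(π/194)) = sin(π/194) ≈ 0.016193.
Then 2/(1+√(1−ρ_J²)) = 2/(1+0.016193); ω* = 2/1.016193 = 1.96813.
ρ_SOR = ω* − 1 ≈ 0.96813.

ω* = 1.96813, ρ_SOR = 0.96813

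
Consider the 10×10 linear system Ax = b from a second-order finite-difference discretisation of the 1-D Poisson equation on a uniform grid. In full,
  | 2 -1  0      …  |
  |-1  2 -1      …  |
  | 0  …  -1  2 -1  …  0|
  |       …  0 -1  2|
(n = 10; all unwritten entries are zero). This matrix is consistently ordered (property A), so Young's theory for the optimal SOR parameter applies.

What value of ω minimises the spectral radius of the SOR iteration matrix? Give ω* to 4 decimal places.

ω* = 1.5604

½·tridiag(1,0,1) at n=10: λ_k = cos(kπ/11); max |λ| at k=1 ⇒ ρ_J = cos(π/11) ≈ 0.9595.
root = sin(π/11) = 0.28173  (since 1−cos² = sin²).
Then 2/(1+√(1−ρ_J²)) = 2/(1+0.28173); ω* = 2/1.28173 = 1.5604.
and ρ(B_{ω*}) = 1.5604 − 1 = 0.5604.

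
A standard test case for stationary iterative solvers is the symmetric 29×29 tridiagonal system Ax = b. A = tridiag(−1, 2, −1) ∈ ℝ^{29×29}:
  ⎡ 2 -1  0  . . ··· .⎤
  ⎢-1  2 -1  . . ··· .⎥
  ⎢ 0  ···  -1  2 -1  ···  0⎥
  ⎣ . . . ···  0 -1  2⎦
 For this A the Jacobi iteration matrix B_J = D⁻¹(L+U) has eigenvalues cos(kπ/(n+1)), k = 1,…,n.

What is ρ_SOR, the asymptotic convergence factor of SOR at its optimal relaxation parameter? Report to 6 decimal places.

ρ_SOR = 0.810727

B_J for the 29×29 system has eigenvalues cos(kπ/30); ρ_J = cos(π/30) = 0.994522.
1 − cos²(π/30) = sin²(π/30) ⇒ √(1−ρ_J²) = sin(π/30) = 0.1045285.
[ω*] 2 ÷ (1 + 0.1045285) = 2 ÷ 1.1045285 = 1.810727.
At ω = 1.810727 every |λ(B_ω)| = ω−1, so ρ_SOR = 0.810727.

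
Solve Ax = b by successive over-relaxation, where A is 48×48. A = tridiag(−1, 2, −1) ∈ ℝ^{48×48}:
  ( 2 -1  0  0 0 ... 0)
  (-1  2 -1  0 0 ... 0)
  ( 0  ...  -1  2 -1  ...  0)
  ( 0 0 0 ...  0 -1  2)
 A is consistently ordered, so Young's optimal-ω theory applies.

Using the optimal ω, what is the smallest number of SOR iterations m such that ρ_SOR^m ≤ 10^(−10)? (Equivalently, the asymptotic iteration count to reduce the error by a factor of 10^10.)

m = 180

n=48: λ(B_J) = 1 − λ(A)/2 = cos(kπ/49); k=1 gives ρ_J = 0.9979454.
√(1 − cos²(π/49)) = sin(π/49) ≈ 0.0640702.
ω* = 2/(1 + 0.0640702) = 2/1.0640702 = 1.8795752.
At ω = 1.8795752 every |λ(B_ω)| = ω−1, so ρ_SOR = 0.8795752.
ρ_SOR^m ≤ 10^(−10) ⇔ m ≥ 10·ln10/(−ln 0.8795752) = 23.0259/0.128316 = 179.447; m = ⌈179.447⌉ = 180.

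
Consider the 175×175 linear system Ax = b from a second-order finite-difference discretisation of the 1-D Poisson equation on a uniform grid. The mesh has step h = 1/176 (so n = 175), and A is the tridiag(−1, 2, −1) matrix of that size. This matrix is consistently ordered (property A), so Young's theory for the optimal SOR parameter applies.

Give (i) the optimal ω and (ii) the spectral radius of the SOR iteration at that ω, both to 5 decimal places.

ω* = 1.96493, ρ_SOR = 0.96493

[ρ_J] n=175: ρ(B_J) = cos(π/(n+1)) = cos(π/176) = 0.99984.
1 − cos²(π/176) = sin²(π/176) ⇒ √(1−ρ_J²) = sin(π/176) = 0.017849.
ω* = 2/(1 + 0.017849) = 2/1.017849 = 1.96493.
ρ(B_{ω*}) = ω*−1 = 0.96493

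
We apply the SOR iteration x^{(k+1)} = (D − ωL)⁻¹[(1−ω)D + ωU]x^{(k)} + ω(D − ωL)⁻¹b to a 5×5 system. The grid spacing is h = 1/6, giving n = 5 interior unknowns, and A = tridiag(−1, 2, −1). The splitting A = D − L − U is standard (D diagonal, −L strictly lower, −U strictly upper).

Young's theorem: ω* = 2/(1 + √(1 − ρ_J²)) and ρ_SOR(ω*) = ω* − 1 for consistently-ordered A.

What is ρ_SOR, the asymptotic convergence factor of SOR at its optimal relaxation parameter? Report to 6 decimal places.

ρ_SOR = 0.333333

½·tridiag(1,0,1) at n=5: λ_k = cos(kπ/6); max |λ| at k=1 ⇒ ρ_J = cos(π/6) ≈ 0.866025.
√(1−ρ_J²) = |sin(π/6)| = 0.5000000
ω* = 2/(1+0.5000000) = 1.333333
ρ_SOR = ω* − 1 = 1.333333 − 1 = 0.333333.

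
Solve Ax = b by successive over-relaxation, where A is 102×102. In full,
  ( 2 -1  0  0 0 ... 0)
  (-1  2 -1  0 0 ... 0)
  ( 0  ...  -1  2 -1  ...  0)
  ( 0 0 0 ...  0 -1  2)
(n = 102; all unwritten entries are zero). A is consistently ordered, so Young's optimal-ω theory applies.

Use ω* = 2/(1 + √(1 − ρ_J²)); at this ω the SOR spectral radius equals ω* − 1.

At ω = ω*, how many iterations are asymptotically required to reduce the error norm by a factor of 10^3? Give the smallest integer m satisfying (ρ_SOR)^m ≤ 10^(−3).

n=102: λ(B_J) = 1 − λ(A)/2 = cos(kπ/103); k=1 gives ρ_J = 0.9995349.
root = sin(π/103) = 0.0304962  (since 1−cos² = sin²).
[ω*] 2 ÷ (1 + 0.0304962) = 2 ÷ 1.0304962 = 1.9408126.
[ρ_SOR] ω* − 1 = 0.9408126.
ρ_SOR^m ≤ 10^(−3) ⇔ m ≥ 3·ln10/(−ln 0.9408126) = 6.90776/0.0610113 = 113.221; m = ⌈113.221⌉ = 114.

m = 114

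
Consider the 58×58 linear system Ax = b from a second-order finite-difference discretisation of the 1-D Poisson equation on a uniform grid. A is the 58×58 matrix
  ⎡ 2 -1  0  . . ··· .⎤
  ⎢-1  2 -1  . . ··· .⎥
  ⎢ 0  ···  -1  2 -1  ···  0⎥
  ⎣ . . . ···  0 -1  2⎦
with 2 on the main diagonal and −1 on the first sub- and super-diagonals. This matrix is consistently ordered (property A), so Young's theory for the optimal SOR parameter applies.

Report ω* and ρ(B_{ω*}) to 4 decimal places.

ω* = 1.8989, ρ_SOR = 0.8989

n=58: λ(B_J) = 1 − λ(A)/2 = cos(kπ/59); k=1 gives ρ_J = 0.9986.
root = sin(π/59) = 0.05322  (since 1−cos² = sin²).
[ω*] 2 ÷ (1 + 0.05322) = 2 ÷ 1.05322 = 1.8989.
At ω = 1.8989 every |λ(B_ω)| = ω−1, so ρ_SOR = 0.8989.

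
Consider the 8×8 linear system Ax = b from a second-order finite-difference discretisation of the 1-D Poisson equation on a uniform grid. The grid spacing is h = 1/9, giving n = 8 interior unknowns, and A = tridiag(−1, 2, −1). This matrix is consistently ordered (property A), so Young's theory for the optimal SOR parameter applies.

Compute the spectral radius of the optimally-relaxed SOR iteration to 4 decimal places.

B_J for the 8×8 system has eigenvalues cos(kπ/9); ρ_J = cos(π/9) = 0.9397.
√(1 − cos²(π/9)) = sin(π/9) ≈ 0.34202.
ω* = 2 / (1 + 0.34202) = 2 / 1.34202 ≈ 1.4903.
At ω = 1.4903 every |λ(B_ω)| = ω−1, so ρ_SOR = 0.4903.

ρ_SOR = 0.4903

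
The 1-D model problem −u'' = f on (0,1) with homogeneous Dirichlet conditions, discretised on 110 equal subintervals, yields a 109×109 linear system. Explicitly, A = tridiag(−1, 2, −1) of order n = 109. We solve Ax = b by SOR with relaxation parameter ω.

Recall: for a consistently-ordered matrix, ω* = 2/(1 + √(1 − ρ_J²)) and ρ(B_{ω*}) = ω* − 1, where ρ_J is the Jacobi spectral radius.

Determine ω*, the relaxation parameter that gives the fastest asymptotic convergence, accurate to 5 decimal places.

With n=109, ρ(Jacobi) = cos(π/110) = 0.99959.
root = sin(π/110) = 0.028556  (since 1−cos² = sin²).
[ω*] 2 ÷ (1 + 0.028556) = 2 ÷ 1.028556 = 1.94447.
ρ_SOR = ω* − 1 ≈ 0.94447.

ω* = 1.94447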